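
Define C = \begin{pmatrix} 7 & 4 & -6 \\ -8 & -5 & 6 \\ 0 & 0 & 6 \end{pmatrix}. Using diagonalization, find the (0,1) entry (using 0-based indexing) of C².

Characteristic polynomial: t^3 - 8t^2 + 9t + 18 = (t - 6)(t - 3)(t + 1), so the eigenvalues are -1, 3, 6.
t=-1: eigenvector (-1, 2, 0).
t=3: eigenvector (-1, 1, 0).
t=6: eigenvector (-2, 2, 1).
P = [[-1, -1, -2], [2, 1, 2], [0, 0, 1]], D = diag(-1, 3, 6), P⁻¹ = [[1, 1, 0], [-2, -1, -2], [0, 0, 1]].
C² = P·diag(1, 9, 36)·P⁻¹ = [[17, 8, -54], [-16, -7, 54], [0, 0, 36]].
The requested entry is 8.

8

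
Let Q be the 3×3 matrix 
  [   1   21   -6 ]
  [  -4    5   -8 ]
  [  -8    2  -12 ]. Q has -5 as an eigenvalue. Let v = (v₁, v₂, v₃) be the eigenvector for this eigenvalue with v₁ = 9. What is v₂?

Q + 5I = [[6, 21, -6], [-4, 10, -8], [-8, 2, -7]].
Solving (Q + 5I)v = 0 gives the eigenspace spanned by (9, -6, -12).
With v₁ = 9, v = (9, -6, -12), so v₂ = -6.

-6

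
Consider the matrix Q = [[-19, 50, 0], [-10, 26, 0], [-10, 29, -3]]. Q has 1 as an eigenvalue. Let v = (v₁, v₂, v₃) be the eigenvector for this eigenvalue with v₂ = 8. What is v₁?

20

Q − 1I = [[-20, 50, 0], [-10, 25, 0], [-10, 29, -4]].
Solving (Q − 1I)v = 0 gives the eigenspace spanned by (20, 8, 8).
With v₂ = 8, v = (20, 8, 8), so v₁ = 20.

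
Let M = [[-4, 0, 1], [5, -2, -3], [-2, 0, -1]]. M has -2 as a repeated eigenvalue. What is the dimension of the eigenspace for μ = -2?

1

M + 2I = [[-2, 0, 1], [5, 0, -3], [-2, 0, 1]].
This matrix has rank 2, so its null space has dimension 3 − 2 = 1.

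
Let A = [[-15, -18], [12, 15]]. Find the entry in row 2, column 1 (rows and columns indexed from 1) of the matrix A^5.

Characteristic polynomial: t^2 - 9 = (t - 3)(t + 3), so the eigenvalues are -3, 3.
t=3: eigenvector (1, -1).
t=-3: eigenvector (3, -2).
P = [[1, 3], [-1, -2]], D = diag(3, -3), P⁻¹ = [[-2, -3], [1, 1]].
A⁵ = P·diag(243, -243)·P⁻¹ = [[-1215, -1458], [972, 1215]].
The requested entry is 972.

972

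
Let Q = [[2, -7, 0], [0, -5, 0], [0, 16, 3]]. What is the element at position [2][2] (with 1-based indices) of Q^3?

-125

Characteristic polynomial: t^3 - 19t + 30 = (t - 3)(t - 2)(t + 5), so the eigenvalues are -5, 2, 3.
t=2: eigenvector (1, 0, 0).
t=3: eigenvector (0, 0, 1).
t=-5: eigenvector (1, 1, -2).
P = [[1, 0, 1], [0, 0, 1], [0, 1, -2]], D = diag(2, 3, -5), P⁻¹ = [[1, -1, 0], [0, 2, 1], [0, 1, 0]].
Q³ = P·diag(8, 27, -125)·P⁻¹ = [[8, -133, 0], [0, -125, 0], [0, 304, 27]].
The requested entry is -125.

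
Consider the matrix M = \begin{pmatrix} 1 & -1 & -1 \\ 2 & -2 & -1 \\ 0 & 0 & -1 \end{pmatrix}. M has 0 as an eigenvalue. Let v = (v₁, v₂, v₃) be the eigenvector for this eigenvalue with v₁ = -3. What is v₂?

M = [[1, -1, -1], [2, -2, -1], [0, 0, -1]].
Solving (M)v = 0 gives the eigenspace spanned by (-3, -3, 0).
With v₁ = -3, v = (-3, -3, 0), so v₂ = -3.

-3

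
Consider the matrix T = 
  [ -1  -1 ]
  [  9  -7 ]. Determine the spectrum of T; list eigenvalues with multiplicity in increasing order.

Characteristic polynomial: p(r) = r^2 + 8r + 16 = (r + 4)^2.
Roots (with multiplicity): -4, -4.

-4, -4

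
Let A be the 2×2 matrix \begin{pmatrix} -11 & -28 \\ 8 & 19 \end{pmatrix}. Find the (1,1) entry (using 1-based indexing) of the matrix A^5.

Characteristic polynomial: μ^2 - 8μ + 15 = (μ - 5)(μ - 3), so the eigenvalues are 3, 5.
μ=3: eigenvector (2, -1).
μ=5: eigenvector (7, -4).
P = [[2, 7], [-1, -4]], D = diag(3, 5), P⁻¹ = [[4, 7], [-1, -2]].
A⁵ = P·diag(243, 3125)·P⁻¹ = [[-19931, -40348], [11528, 23299]].
The requested entry is -19931.

-19931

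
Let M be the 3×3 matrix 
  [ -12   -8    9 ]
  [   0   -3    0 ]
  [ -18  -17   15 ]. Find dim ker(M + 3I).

1

M + 3I = [[-9, -8, 9], [0, 0, 0], [-18, -17, 18]].
This matrix has rank 2, so its null space has dimension 3 − 2 = 1.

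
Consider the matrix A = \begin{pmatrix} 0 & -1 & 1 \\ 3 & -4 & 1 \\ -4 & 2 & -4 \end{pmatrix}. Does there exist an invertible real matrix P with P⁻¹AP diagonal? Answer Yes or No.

No

Characteristic polynomial: p(s) = s^3 + 8s^2 + 21s + 18 = (s + 2)(s + 3)^2.
s = -3 has algebraic multiplicity 2; rank(A + 3I) = 2, so geometric multiplicity = 1.
Geometric multiplicity < algebraic multiplicity, so A is not diagonalizable.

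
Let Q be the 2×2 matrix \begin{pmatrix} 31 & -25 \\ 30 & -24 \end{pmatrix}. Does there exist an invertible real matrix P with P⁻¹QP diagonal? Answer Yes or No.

Yes

Characteristic polynomial: p(s) = s^2 - 7s + 6 = (s - 6)(s - 1).
All 2 eigenvalues are distinct, so Q is diagonalizable.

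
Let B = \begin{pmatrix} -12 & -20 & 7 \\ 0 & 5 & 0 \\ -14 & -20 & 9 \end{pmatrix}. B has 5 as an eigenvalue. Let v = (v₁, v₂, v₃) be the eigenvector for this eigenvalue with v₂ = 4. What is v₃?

-8

B − 5I = [[-17, -20, 7], [0, 0, 0], [-14, -20, 4]].
Solving (B − 5I)v = 0 gives the eigenspace spanned by (-8, 4, -8).
With v₂ = 4, v = (-8, 4, -8), so v₃ = -8.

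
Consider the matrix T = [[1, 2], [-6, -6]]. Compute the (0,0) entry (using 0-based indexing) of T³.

49

Characteristic polynomial: μ^2 + 5μ + 6 = (μ + 2)(μ + 3), so the eigenvalues are -3, -2.
μ=-2: eigenvector (2, -3).
μ=-3: eigenvector (1, -2).
P = [[2, 1], [-3, -2]], D = diag(-2, -3), P⁻¹ = [[2, 1], [-3, -2]].
T³ = P·diag(-8, -27)·P⁻¹ = [[49, 38], [-114, -84]].
The requested entry is 49.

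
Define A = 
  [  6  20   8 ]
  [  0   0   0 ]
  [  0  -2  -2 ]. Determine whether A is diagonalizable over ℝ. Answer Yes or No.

Yes

Characteristic polynomial: p(μ) = μ^3 - 4μ^2 - 12μ = μ(μ - 6)(μ + 2).
All 3 eigenvalues are distinct, so A is diagonalizable.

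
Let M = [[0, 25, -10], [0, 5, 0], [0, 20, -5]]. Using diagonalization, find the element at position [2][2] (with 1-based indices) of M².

Characteristic polynomial: t^3 - 25t = t(t - 5)(t + 5), so the eigenvalues are -5, 0, 5.
t=5: eigenvector (1, 1, 2).
t=0: eigenvector (1, 0, 0).
t=-5: eigenvector (2, 0, 1).
P = [[1, 1, 2], [1, 0, 0], [2, 0, 1]], D = diag(5, 0, -5), P⁻¹ = [[0, 1, 0], [1, 3, -2], [0, -2, 1]].
M² = P·diag(25, 0, 25)·P⁻¹ = [[0, -75, 50], [0, 25, 0], [0, 0, 25]].
The requested entry is 25.

25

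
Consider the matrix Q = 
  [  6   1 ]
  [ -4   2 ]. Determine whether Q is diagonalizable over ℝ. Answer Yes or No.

No

Characteristic polynomial: p(μ) = μ^2 - 8μ + 16 = (μ - 4)^2.
μ = 4 has algebraic multiplicity 2; rank(Q − 4I) = 1, so geometric multiplicity = 1.
Geometric multiplicity < algebraic multiplicity, so Q is not diagonalizable.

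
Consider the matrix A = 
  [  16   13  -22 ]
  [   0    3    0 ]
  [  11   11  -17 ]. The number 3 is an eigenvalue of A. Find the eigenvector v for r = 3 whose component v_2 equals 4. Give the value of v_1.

-4

A − 3I = [[13, 13, -22], [0, 0, 0], [11, 11, -20]].
Solving (A − 3I)v = 0 gives the eigenspace spanned by (-4, 4, 0).
With v_2 = 4, v = (-4, 4, 0), so v_1 = -4.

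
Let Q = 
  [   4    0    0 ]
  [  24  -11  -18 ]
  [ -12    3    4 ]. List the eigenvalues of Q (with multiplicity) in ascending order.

Characteristic polynomial: p(μ) = μ^3 + 3μ^2 - 18μ - 40 = (μ - 4)(μ + 2)(μ + 5).
Roots (with multiplicity): -5, -2, 4.

-5, -2, 4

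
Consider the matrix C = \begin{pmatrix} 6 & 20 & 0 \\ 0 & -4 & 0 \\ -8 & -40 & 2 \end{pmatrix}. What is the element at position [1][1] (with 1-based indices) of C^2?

Characteristic polynomial: s^3 - 4s^2 - 20s + 48 = (s - 6)(s - 2)(s + 4), so the eigenvalues are -4, 2, 6.
s=6: eigenvector (1, 0, -2).
s=-4: eigenvector (-2, 1, 4).
s=2: eigenvector (0, 0, 1).
P = [[1, -2, 0], [0, 1, 0], [-2, 4, 1]], D = diag(6, -4, 2), P⁻¹ = [[1, 2, 0], [0, 1, 0], [2, 0, 1]].
C² = P·diag(36, 16, 4)·P⁻¹ = [[36, 40, 0], [0, 16, 0], [-64, -80, 4]].
The requested entry is 36.

36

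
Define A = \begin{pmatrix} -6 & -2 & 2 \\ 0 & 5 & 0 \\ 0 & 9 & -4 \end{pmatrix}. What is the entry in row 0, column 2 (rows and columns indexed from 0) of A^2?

Characteristic polynomial: μ^3 + 5μ^2 - 26μ - 120 = (μ - 5)(μ + 4)(μ + 6), so the eigenvalues are -6, -4, 5.
μ=-4: eigenvector (1, 0, 1).
μ=-6: eigenvector (1, 0, 0).
μ=5: eigenvector (0, 1, 1).
P = [[1, 1, 0], [0, 0, 1], [1, 0, 1]], D = diag(-4, -6, 5), P⁻¹ = [[0, -1, 1], [1, 1, -1], [0, 1, 0]].
A² = P·diag(16, 36, 25)·P⁻¹ = [[36, 20, -20], [0, 25, 0], [0, 9, 16]].
The requested entry is -20.

-20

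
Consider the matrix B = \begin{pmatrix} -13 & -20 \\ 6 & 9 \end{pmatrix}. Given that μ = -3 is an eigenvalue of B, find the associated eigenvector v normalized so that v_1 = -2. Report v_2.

B + 3I = [[-10, -20], [6, 12]].
Solving (B + 3I)v = 0 gives the eigenspace spanned by (-2, 1).
With v_1 = -2, v = (-2, 1), so v_2 = 1.

1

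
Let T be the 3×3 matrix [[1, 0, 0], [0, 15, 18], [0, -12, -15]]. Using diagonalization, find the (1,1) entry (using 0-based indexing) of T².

Characteristic polynomial: s^3 - s^2 - 9s + 9 = (s - 3)(s - 1)(s + 3), so the eigenvalues are -3, 1, 3.
s=1: eigenvector (1, 0, 0).
s=-3: eigenvector (0, 1, -1).
s=3: eigenvector (0, 3, -2).
P = [[1, 0, 0], [0, 1, 3], [0, -1, -2]], D = diag(1, -3, 3), P⁻¹ = [[1, 0, 0], [0, -2, -3], [0, 1, 1]].
T² = P·diag(1, 9, 9)·P⁻¹ = [[1, 0, 0], [0, 9, 0], [0, 0, 9]].
The requested entry is 9.

9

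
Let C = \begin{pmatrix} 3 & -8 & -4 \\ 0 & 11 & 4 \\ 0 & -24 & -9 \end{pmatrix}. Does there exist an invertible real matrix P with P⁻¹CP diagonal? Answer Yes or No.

Yes

Characteristic polynomial: p(λ) = λ^3 - 5λ^2 + 3λ + 9 = (λ - 3)^2(λ + 1).
λ = 3 has algebraic multiplicity 2; rank(C − 3I) = 1, so geometric multiplicity = 2.
Every eigenvalue has geometric = algebraic multiplicity, so C is diagonalizable.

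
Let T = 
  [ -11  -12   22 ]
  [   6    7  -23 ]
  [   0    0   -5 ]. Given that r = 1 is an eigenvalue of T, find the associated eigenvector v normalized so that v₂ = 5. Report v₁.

-5

T − 1I = [[-12, -12, 22], [6, 6, -23], [0, 0, -6]].
Solving (T − 1I)v = 0 gives the eigenspace spanned by (-5, 5, 0).
With v₂ = 5, v = (-5, 5, 0), so v₁ = -5.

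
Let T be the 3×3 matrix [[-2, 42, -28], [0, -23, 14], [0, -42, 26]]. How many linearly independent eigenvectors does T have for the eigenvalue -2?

2

T + 2I = [[0, 42, -28], [0, -21, 14], [0, -42, 28]].
This matrix has rank 1, so its null space has dimension 3 − 1 = 2.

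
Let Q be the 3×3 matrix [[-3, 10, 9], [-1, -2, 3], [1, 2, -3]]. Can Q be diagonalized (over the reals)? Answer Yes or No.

Characteristic polynomial: p(λ) = λ^3 + 8λ^2 + 16λ = λ(λ + 4)^2.
λ = -4 has algebraic multiplicity 2; rank(Q + 4I) = 2, so geometric multiplicity = 1.
Geometric multiplicity < algebraic multiplicity, so Q is not diagonalizable.

No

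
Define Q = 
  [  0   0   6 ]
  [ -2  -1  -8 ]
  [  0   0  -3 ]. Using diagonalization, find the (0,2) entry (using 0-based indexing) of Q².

Characteristic polynomial: r^3 + 4r^2 + 3r = r(r + 1)(r + 3), so the eigenvalues are -3, -1, 0.
r=0: eigenvector (1, -2, 0).
r=-1: eigenvector (0, 1, 0).
r=-3: eigenvector (-2, 2, 1).
P = [[1, 0, -2], [-2, 1, 2], [0, 0, 1]], D = diag(0, -1, -3), P⁻¹ = [[1, 0, 2], [2, 1, 2], [0, 0, 1]].
Q² = P·diag(0, 1, 9)·P⁻¹ = [[0, 0, -18], [2, 1, 20], [0, 0, 9]].
The requested entry is -18.

-18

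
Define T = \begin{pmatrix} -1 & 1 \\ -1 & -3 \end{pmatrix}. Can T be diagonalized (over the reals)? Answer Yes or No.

No

Characteristic polynomial: p(μ) = μ^2 + 4μ + 4 = (μ + 2)^2.
μ = -2 has algebraic multiplicity 2; rank(T + 2I) = 1, so geometric multiplicity = 1.
Geometric multiplicity < algebraic multiplicity, so T is not diagonalizable.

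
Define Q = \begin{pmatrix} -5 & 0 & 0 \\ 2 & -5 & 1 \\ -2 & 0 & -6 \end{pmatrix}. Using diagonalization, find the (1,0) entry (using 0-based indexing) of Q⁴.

-1342

Characteristic polynomial: t^3 + 16t^2 + 85t + 150 = (t + 5)^2(t + 6), so the eigenvalues are -6, -5, -5.
t=-5: eigenvector (1, 0, -2).
t=-5: eigenvector (0, 1, 0).
t=-6: eigenvector (0, -1, 1).
P = [[1, 0, 0], [0, 1, -1], [-2, 0, 1]], D = diag(-5, -5, -6), P⁻¹ = [[1, 0, 0], [2, 1, 1], [2, 0, 1]].
Q⁴ = P·diag(625, 625, 1296)·P⁻¹ = [[625, 0, 0], [-1342, 625, -671], [1342, 0, 1296]].
The requested entry is -1342.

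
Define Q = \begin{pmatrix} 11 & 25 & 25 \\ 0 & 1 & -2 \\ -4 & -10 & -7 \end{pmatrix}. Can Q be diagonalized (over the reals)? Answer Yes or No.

No

Characteristic polynomial: p(λ) = λ^3 - 5λ^2 + 7λ - 3 = (λ - 3)(λ - 1)^2.
λ = 1 has algebraic multiplicity 2; rank(Q − 1I) = 2, so geometric multiplicity = 1.
Geometric multiplicity < algebraic multiplicity, so Q is not diagonalizable.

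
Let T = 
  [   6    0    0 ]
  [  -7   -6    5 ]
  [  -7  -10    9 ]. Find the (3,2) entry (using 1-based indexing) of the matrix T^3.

-130

Characteristic polynomial: r^3 - 9r^2 + 14r + 24 = (r - 6)(r - 4)(r + 1), so the eigenvalues are -1, 4, 6.
r=6: eigenvector (1, -1, -1).
r=4: eigenvector (0, -1, -2).
r=-1: eigenvector (0, 1, 1).
P = [[1, 0, 0], [-1, -1, 1], [-1, -2, 1]], D = diag(6, 4, -1), P⁻¹ = [[1, 0, 0], [0, 1, -1], [1, 2, -1]].
T³ = P·diag(216, 64, -1)·P⁻¹ = [[216, 0, 0], [-217, -66, 65], [-217, -130, 129]].
The requested entry is -130.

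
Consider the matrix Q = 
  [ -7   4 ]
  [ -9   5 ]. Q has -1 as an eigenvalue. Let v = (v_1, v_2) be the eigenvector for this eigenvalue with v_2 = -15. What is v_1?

Q + 1I = [[-6, 4], [-9, 6]].
Solving (Q + 1I)v = 0 gives the eigenspace spanned by (-10, -15).
With v_2 = -15, v = (-10, -15), so v_1 = -10.

-10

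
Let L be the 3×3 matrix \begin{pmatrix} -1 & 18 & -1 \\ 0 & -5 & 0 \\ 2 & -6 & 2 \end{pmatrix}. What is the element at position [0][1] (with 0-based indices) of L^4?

-2502

Characteristic polynomial: λ^3 + 4λ^2 - 5λ = λ(λ - 1)(λ + 5), so the eigenvalues are -5, 0, 1.
λ=0: eigenvector (-1, 0, 1).
λ=-5: eigenvector (-4, 1, 2).
λ=1: eigenvector (-1, 0, 2).
P = [[-1, -4, -1], [0, 1, 0], [1, 2, 2]], D = diag(0, -5, 1), P⁻¹ = [[-2, -6, -1], [0, 1, 0], [1, 2, 1]].
L⁴ = P·diag(0, 625, 1)·P⁻¹ = [[-1, -2502, -1], [0, 625, 0], [2, 1254, 2]].
The requested entry is -2502.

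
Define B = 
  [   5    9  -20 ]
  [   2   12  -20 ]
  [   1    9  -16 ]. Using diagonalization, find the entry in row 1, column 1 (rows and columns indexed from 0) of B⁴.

Characteristic polynomial: λ^3 - λ^2 - 30λ + 72 = (λ - 4)(λ - 3)(λ + 6), so the eigenvalues are -6, 3, 4.
λ=-6: eigenvector (1, 1, 1).
λ=3: eigenvector (-1, -2, -1).
λ=4: eigenvector (-2, -2, -1).
P = [[1, -1, -2], [1, -2, -2], [1, -1, -1]], D = diag(-6, 3, 4), P⁻¹ = [[0, -1, 2], [1, -1, 0], [-1, 0, 1]].
B⁴ = P·diag(1296, 81, 256)·P⁻¹ = [[431, -1215, 2080], [350, -1134, 2080], [175, -1215, 2336]].
The requested entry is -1134.

-1134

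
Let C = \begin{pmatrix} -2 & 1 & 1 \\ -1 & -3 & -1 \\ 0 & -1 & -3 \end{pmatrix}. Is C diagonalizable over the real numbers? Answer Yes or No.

No

Characteristic polynomial: p(r) = r^3 + 8r^2 + 21r + 18 = (r + 2)(r + 3)^2.
r = -3 has algebraic multiplicity 2; rank(C + 3I) = 2, so geometric multiplicity = 1.
Geometric multiplicity < algebraic multiplicity, so C is not diagonalizable.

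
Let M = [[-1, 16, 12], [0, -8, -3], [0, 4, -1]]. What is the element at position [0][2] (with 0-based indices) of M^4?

-1872

Characteristic polynomial: μ^3 + 10μ^2 + 29μ + 20 = (μ + 1)(μ + 4)(μ + 5), so the eigenvalues are -5, -4, -1.
μ=-5: eigenvector (-1, 1, -1).
μ=-4: eigenvector (0, 3, -4).
μ=-1: eigenvector (1, 0, 0).
P = [[-1, 0, 1], [1, 3, 0], [-1, -4, 0]], D = diag(-5, -4, -1), P⁻¹ = [[0, 4, 3], [0, -1, -1], [1, 4, 3]].
M⁴ = P·diag(625, 256, 1)·P⁻¹ = [[1, -2496, -1872], [0, 1732, 1107], [0, -1476, -851]].
The requested entry is -1872.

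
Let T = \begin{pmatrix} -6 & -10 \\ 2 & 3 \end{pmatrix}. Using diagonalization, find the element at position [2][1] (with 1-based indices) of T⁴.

-30

Characteristic polynomial: μ^2 + 3μ + 2 = (μ + 1)(μ + 2), so the eigenvalues are -2, -1.
μ=-2: eigenvector (5, -2).
μ=-1: eigenvector (-2, 1).
P = [[5, -2], [-2, 1]], D = diag(-2, -1), P⁻¹ = [[1, 2], [2, 5]].
T⁴ = P·diag(16, 1)·P⁻¹ = [[76, 150], [-30, -59]].
The requested entry is -30.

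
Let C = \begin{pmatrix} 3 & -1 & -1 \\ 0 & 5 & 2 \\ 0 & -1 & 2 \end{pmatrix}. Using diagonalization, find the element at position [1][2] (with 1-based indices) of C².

Characteristic polynomial: t^3 - 10t^2 + 33t - 36 = (t - 4)(t - 3)^2, so the eigenvalues are 3, 3, 4.
t=3: eigenvector (1, 0, 0).
t=4: eigenvector (-1, 2, -1).
t=3: eigenvector (0, -1, 1).
P = [[1, -1, 0], [0, 2, -1], [0, -1, 1]], D = diag(3, 4, 3), P⁻¹ = [[1, 1, 1], [0, 1, 1], [0, 1, 2]].
C² = P·diag(9, 16, 9)·P⁻¹ = [[9, -7, -7], [0, 23, 14], [0, -7, 2]].
The requested entry is -7.

-7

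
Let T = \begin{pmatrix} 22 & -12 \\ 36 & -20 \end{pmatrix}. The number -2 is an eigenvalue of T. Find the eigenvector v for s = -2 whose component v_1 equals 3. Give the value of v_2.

6

T + 2I = [[24, -12], [36, -18]].
Solving (T + 2I)v = 0 gives the eigenspace spanned by (3, 6).
With v_1 = 3, v = (3, 6), so v_2 = 6.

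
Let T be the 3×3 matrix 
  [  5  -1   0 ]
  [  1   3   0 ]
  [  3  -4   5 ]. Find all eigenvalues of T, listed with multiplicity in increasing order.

4, 4, 5

Characteristic polynomial: p(s) = s^3 - 13s^2 + 56s - 80 = (s - 5)(s - 4)^2.
Roots (with multiplicity): 4, 4, 5.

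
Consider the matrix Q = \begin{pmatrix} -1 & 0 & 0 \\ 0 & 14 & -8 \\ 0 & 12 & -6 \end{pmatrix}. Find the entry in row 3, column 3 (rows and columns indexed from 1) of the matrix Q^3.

-408

Characteristic polynomial: t^3 - 7t^2 + 4t + 12 = (t - 6)(t - 2)(t + 1), so the eigenvalues are -1, 2, 6.
t=6: eigenvector (0, 1, 1).
t=-1: eigenvector (1, 0, 0).
t=2: eigenvector (0, 2, 3).
P = [[0, 1, 0], [1, 0, 2], [1, 0, 3]], D = diag(6, -1, 2), P⁻¹ = [[0, 3, -2], [1, 0, 0], [0, -1, 1]].
Q³ = P·diag(216, -1, 8)·P⁻¹ = [[-1, 0, 0], [0, 632, -416], [0, 624, -408]].
The requested entry is -408.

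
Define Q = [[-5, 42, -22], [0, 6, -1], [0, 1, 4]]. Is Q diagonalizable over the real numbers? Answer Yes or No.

Characteristic polynomial: p(t) = t^3 - 5t^2 - 25t + 125 = (t - 5)^2(t + 5).
t = 5 has algebraic multiplicity 2; rank(Q − 5I) = 2, so geometric multiplicity = 1.
Geometric multiplicity < algebraic multiplicity, so Q is not diagonalizable.

No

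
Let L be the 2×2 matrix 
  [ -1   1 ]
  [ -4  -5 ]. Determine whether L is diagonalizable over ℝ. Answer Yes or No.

No

Characteristic polynomial: p(λ) = λ^2 + 6λ + 9 = (λ + 3)^2.
λ = -3 has algebraic multiplicity 2; rank(L + 3I) = 1, so geometric multiplicity = 1.
Geometric multiplicity < algebraic multiplicity, so L is not diagonalizable.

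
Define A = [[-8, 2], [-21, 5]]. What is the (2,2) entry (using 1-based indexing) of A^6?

Characteristic polynomial: λ^2 + 3λ + 2 = (λ + 1)(λ + 2), so the eigenvalues are -2, -1.
λ=-1: eigenvector (2, 7).
λ=-2: eigenvector (1, 3).
P = [[2, 1], [7, 3]], D = diag(-1, -2), P⁻¹ = [[-3, 1], [7, -2]].
A⁶ = P·diag(1, 64)·P⁻¹ = [[442, -126], [1323, -377]].
The requested entry is -377.

-377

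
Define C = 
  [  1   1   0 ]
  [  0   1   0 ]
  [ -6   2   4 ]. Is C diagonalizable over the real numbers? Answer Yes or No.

No

Characteristic polynomial: p(μ) = μ^3 - 6μ^2 + 9μ - 4 = (μ - 4)(μ - 1)^2.
μ = 1 has algebraic multiplicity 2; rank(C − 1I) = 2, so geometric multiplicity = 1.
Geometric multiplicity < algebraic multiplicity, so C is not diagonalizable.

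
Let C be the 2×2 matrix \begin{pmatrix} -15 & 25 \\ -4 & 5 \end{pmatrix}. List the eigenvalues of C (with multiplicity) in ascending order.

-5, -5

Characteristic polynomial: p(s) = s^2 + 10s + 25 = (s + 5)^2.
Roots (with multiplicity): -5, -5.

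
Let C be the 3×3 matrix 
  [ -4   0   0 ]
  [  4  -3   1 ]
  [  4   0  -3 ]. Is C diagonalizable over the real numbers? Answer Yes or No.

No

Characteristic polynomial: p(r) = r^3 + 10r^2 + 33r + 36 = (r + 3)^2(r + 4).
r = -3 has algebraic multiplicity 2; rank(C + 3I) = 2, so geometric multiplicity = 1.
Geometric multiplicity < algebraic multiplicity, so C is not diagonalizable.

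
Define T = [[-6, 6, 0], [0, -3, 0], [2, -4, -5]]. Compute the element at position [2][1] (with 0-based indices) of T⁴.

2684

Characteristic polynomial: s^3 + 14s^2 + 63s + 90 = (s + 3)(s + 5)(s + 6), so the eigenvalues are -6, -5, -3.
s=-6: eigenvector (1, 0, -2).
s=-3: eigenvector (2, 1, 0).
s=-5: eigenvector (0, 0, 1).
P = [[1, 2, 0], [0, 1, 0], [-2, 0, 1]], D = diag(-6, -3, -5), P⁻¹ = [[1, -2, 0], [0, 1, 0], [2, -4, 1]].
T⁴ = P·diag(1296, 81, 625)·P⁻¹ = [[1296, -2430, 0], [0, 81, 0], [-1342, 2684, 625]].
The requested entry is 2684.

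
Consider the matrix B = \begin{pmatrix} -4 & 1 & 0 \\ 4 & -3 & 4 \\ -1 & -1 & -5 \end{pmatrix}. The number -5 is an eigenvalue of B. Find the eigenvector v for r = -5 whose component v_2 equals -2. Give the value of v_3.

B + 5I = [[1, 1, 0], [4, 2, 4], [-1, -1, 0]].
Solving (B + 5I)v = 0 gives the eigenspace spanned by (2, -2, -1).
With v_2 = -2, v = (2, -2, -1), so v_3 = -1.

-1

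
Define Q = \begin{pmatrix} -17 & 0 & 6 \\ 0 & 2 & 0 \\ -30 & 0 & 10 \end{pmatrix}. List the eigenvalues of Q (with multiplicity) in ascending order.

-5, -2, 2

Characteristic polynomial: p(t) = t^3 + 5t^2 - 4t - 20 = (t - 2)(t + 2)(t + 5).
Roots (with multiplicity): -5, -2, 2.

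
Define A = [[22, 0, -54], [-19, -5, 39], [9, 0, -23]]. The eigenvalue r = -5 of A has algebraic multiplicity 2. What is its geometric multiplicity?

A + 5I = [[27, 0, -54], [-19, 0, 39], [9, 0, -18]].
This matrix has rank 2, so its null space has dimension 3 − 2 = 1.

1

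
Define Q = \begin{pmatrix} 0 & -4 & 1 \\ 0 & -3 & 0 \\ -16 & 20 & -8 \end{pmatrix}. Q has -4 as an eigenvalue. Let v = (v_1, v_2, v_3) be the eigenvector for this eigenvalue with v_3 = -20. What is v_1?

5

Q + 4I = [[4, -4, 1], [0, 1, 0], [-16, 20, -4]].
Solving (Q + 4I)v = 0 gives the eigenspace spanned by (5, 0, -20).
With v_3 = -20, v = (5, 0, -20), so v_1 = 5.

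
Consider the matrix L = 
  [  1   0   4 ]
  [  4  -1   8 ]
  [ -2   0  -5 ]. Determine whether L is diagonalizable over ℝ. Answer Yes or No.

Yes

Characteristic polynomial: p(r) = r^3 + 5r^2 + 7r + 3 = (r + 1)^2(r + 3).
r = -1 has algebraic multiplicity 2; rank(L + 1I) = 1, so geometric multiplicity = 2.
Every eigenvalue has geometric = algebraic multiplicity, so L is diagonalizable.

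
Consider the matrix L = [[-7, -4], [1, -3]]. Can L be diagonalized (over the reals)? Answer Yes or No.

No

Characteristic polynomial: p(r) = r^2 + 10r + 25 = (r + 5)^2.
r = -5 has algebraic multiplicity 2; rank(L + 5I) = 1, so geometric multiplicity = 1.
Geometric multiplicity < algebraic multiplicity, so L is not diagonalizable.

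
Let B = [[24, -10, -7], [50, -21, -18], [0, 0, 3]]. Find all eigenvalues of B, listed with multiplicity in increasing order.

-1, 3, 4

Characteristic polynomial: p(μ) = μ^3 - 6μ^2 + 5μ + 12 = (μ - 4)(μ - 3)(μ + 1).
Roots (with multiplicity): -1, 3, 4.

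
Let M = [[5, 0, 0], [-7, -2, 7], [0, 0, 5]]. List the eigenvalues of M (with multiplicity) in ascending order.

Characteristic polynomial: p(t) = t^3 - 8t^2 + 5t + 50 = (t - 5)^2(t + 2).
Roots (with multiplicity): -2, 5, 5.

-2, 5, 5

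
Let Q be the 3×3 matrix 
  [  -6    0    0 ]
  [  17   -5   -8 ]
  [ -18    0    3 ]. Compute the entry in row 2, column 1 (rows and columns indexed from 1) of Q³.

395

Characteristic polynomial: r^3 + 8r^2 - 3r - 90 = (r - 3)(r + 5)(r + 6), so the eigenvalues are -6, -5, 3.
r=-6: eigenvector (1, -1, 2).
r=-5: eigenvector (0, 1, 0).
r=3: eigenvector (0, -1, 1).
P = [[1, 0, 0], [-1, 1, -1], [2, 0, 1]], D = diag(-6, -5, 3), P⁻¹ = [[1, 0, 0], [-1, 1, 1], [-2, 0, 1]].
Q³ = P·diag(-216, -125, 27)·P⁻¹ = [[-216, 0, 0], [395, -125, -152], [-486, 0, 27]].
The requested entry is 395.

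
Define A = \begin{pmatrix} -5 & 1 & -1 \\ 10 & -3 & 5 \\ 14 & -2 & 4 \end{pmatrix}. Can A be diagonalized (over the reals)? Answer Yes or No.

No

Characteristic polynomial: p(s) = s^3 + 4s^2 - 3s - 18 = (s - 2)(s + 3)^2.
s = -3 has algebraic multiplicity 2; rank(A + 3I) = 2, so geometric multiplicity = 1.
Geometric multiplicity < algebraic multiplicity, so A is not diagonalizable.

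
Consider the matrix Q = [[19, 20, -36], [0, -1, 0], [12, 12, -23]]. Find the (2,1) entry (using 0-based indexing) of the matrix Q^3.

Characteristic polynomial: μ^3 + 5μ^2 - μ - 5 = (μ - 1)(μ + 1)(μ + 5), so the eigenvalues are -5, -1, 1.
μ=-5: eigenvector (-3, 0, -2).
μ=-1: eigenvector (-1, 1, 0).
μ=1: eigenvector (2, 0, 1).
P = [[-3, -1, 2], [0, 1, 0], [-2, 0, 1]], D = diag(-5, -1, 1), P⁻¹ = [[1, 1, -2], [0, 1, 0], [2, 2, -3]].
Q³ = P·diag(-125, -1, 1)·P⁻¹ = [[379, 380, -756], [0, -1, 0], [252, 252, -503]].
The requested entry is 252.

252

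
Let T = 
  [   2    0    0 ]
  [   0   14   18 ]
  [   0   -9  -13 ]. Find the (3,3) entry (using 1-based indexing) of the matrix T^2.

7

Characteristic polynomial: μ^3 - 3μ^2 - 18μ + 40 = (μ - 5)(μ - 2)(μ + 4), so the eigenvalues are -4, 2, 5.
μ=2: eigenvector (1, 0, 0).
μ=-4: eigenvector (0, -1, 1).
μ=5: eigenvector (0, -2, 1).
P = [[1, 0, 0], [0, -1, -2], [0, 1, 1]], D = diag(2, -4, 5), P⁻¹ = [[1, 0, 0], [0, 1, 2], [0, -1, -1]].
T² = P·diag(4, 16, 25)·P⁻¹ = [[4, 0, 0], [0, 34, 18], [0, -9, 7]].
The requested entry is 7.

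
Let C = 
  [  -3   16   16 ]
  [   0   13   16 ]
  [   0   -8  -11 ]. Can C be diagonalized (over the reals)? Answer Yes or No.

Yes

Characteristic polynomial: p(r) = r^3 + r^2 - 21r - 45 = (r - 5)(r + 3)^2.
r = -3 has algebraic multiplicity 2; rank(C + 3I) = 1, so geometric multiplicity = 2.
Every eigenvalue has geometric = algebraic multiplicity, so C is diagonalizable.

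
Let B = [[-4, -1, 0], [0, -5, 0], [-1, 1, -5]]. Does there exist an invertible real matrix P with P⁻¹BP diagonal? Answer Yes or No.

Characteristic polynomial: p(λ) = λ^3 + 14λ^2 + 65λ + 100 = (λ + 4)(λ + 5)^2.
λ = -5 has algebraic multiplicity 2; rank(B + 5I) = 1, so geometric multiplicity = 2.
Every eigenvalue has geometric = algebraic multiplicity, so B is diagonalizable.

Yes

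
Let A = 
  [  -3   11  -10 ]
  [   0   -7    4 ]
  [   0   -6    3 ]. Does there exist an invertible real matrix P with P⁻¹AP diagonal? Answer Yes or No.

No

Characteristic polynomial: p(λ) = λ^3 + 7λ^2 + 15λ + 9 = (λ + 1)(λ + 3)^2.
λ = -3 has algebraic multiplicity 2; rank(A + 3I) = 2, so geometric multiplicity = 1.
Geometric multiplicity < algebraic multiplicity, so A is not diagonalizable.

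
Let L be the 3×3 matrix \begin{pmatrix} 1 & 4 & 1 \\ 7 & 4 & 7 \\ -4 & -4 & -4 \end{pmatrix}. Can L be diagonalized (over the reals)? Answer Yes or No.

Characteristic polynomial: p(s) = s^3 - s^2 - 12s = s(s - 4)(s + 3).
All 3 eigenvalues are distinct, so L is diagonalizable.

Yes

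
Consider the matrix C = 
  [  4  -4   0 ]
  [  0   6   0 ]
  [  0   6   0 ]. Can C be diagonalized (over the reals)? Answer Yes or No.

Characteristic polynomial: p(λ) = λ^3 - 10λ^2 + 24λ = λ(λ - 6)(λ - 4).
All 3 eigenvalues are distinct, so C is diagonalizable.

Yes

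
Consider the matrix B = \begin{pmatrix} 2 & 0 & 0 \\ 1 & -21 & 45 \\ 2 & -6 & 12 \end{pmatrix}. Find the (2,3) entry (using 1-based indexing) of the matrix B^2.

Characteristic polynomial: μ^3 + 7μ^2 - 36 = (μ - 2)(μ + 3)(μ + 6), so the eigenvalues are -6, -3, 2.
μ=2: eigenvector (1, 2, 1).
μ=-6: eigenvector (0, 3, 1).
μ=-3: eigenvector (0, 5, 2).
P = [[1, 0, 0], [2, 3, 5], [1, 1, 2]], D = diag(2, -6, -3), P⁻¹ = [[1, 0, 0], [1, 2, -5], [-1, -1, 3]].
B² = P·diag(4, 36, 9)·P⁻¹ = [[4, 0, 0], [71, 171, -405], [22, 54, -126]].
The requested entry is -405.

-405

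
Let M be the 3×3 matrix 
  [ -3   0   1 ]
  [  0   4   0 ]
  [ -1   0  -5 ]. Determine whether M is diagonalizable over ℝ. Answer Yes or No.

Characteristic polynomial: p(r) = r^3 + 4r^2 - 16r - 64 = (r - 4)(r + 4)^2.
r = -4 has algebraic multiplicity 2; rank(M + 4I) = 2, so geometric multiplicity = 1.
Geometric multiplicity < algebraic multiplicity, so M is not diagonalizable.

No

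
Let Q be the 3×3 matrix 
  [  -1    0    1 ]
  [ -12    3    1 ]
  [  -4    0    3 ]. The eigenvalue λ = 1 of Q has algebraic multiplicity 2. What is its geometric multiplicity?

Q − 1I = [[-2, 0, 1], [-12, 2, 1], [-4, 0, 2]].
This matrix has rank 2, so its null space has dimension 3 − 2 = 1.

1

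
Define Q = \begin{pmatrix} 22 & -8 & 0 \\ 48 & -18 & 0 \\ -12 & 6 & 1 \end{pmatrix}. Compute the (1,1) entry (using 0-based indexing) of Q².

Characteristic polynomial: t^3 - 5t^2 - 8t + 12 = (t - 6)(t - 1)(t + 2), so the eigenvalues are -2, 1, 6.
t=6: eigenvector (1, 2, 0).
t=-2: eigenvector (1, 3, -2).
t=1: eigenvector (0, 0, 1).
P = [[1, 1, 0], [2, 3, 0], [0, -2, 1]], D = diag(6, -2, 1), P⁻¹ = [[3, -1, 0], [-2, 1, 0], [-4, 2, 1]].
Q² = P·diag(36, 4, 1)·P⁻¹ = [[100, -32, 0], [192, -60, 0], [12, -6, 1]].
The requested entry is -60.

-60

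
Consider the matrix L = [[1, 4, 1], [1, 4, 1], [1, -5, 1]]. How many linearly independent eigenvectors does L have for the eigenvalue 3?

1

L − 3I = [[-2, 4, 1], [1, 1, 1], [1, -5, -2]].
This matrix has rank 2, so its null space has dimension 3 − 2 = 1.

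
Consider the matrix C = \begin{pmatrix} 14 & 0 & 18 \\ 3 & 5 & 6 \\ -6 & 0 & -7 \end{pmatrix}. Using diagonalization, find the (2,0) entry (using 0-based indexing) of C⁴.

Characteristic polynomial: r^3 - 12r^2 + 45r - 50 = (r - 5)^2(r - 2), so the eigenvalues are 2, 5, 5.
r=2: eigenvector (-3, -1, 2).
r=5: eigenvector (4, 1, -2).
r=5: eigenvector (-2, 0, 1).
P = [[-3, 4, -2], [-1, 1, 0], [2, -2, 1]], D = diag(2, 5, 5), P⁻¹ = [[1, 0, 2], [1, 1, 2], [0, 2, 1]].
C⁴ = P·diag(16, 625, 625)·P⁻¹ = [[2452, 0, 3654], [609, 625, 1218], [-1218, 0, -1811]].
The requested entry is -1218.

-1218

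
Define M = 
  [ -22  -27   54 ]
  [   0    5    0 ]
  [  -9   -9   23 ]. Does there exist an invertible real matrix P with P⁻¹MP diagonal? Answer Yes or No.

Yes

Characteristic polynomial: p(μ) = μ^3 - 6μ^2 - 15μ + 100 = (μ - 5)^2(μ + 4).
μ = 5 has algebraic multiplicity 2; rank(M − 5I) = 1, so geometric multiplicity = 2.
Every eigenvalue has geometric = algebraic multiplicity, so M is diagonalizable.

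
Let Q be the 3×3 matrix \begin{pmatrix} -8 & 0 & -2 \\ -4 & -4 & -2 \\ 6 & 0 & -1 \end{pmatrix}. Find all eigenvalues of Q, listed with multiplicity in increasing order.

-5, -4, -4

Characteristic polynomial: p(s) = s^3 + 13s^2 + 56s + 80 = (s + 4)^2(s + 5).
Roots (with multiplicity): -5, -4, -4.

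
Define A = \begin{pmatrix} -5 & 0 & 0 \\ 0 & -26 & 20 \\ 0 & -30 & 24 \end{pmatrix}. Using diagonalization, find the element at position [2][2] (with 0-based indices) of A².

Characteristic polynomial: s^3 + 7s^2 - 14s - 120 = (s - 4)(s + 5)(s + 6), so the eigenvalues are -6, -5, 4.
s=-5: eigenvector (1, 0, 0).
s=-6: eigenvector (0, -1, -1).
s=4: eigenvector (0, -2, -3).
P = [[1, 0, 0], [0, -1, -2], [0, -1, -3]], D = diag(-5, -6, 4), P⁻¹ = [[1, 0, 0], [0, -3, 2], [0, 1, -1]].
A² = P·diag(25, 36, 16)·P⁻¹ = [[25, 0, 0], [0, 76, -40], [0, 60, -24]].
The requested entry is -24.

-24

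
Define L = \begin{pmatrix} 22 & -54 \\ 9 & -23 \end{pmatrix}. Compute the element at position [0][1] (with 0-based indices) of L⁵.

Characteristic polynomial: t^2 + t - 20 = (t - 4)(t + 5), so the eigenvalues are -5, 4.
t=-5: eigenvector (-2, -1).
t=4: eigenvector (3, 1).
P = [[-2, 3], [-1, 1]], D = diag(-5, 4), P⁻¹ = [[1, -3], [1, -2]].
L⁵ = P·diag(-3125, 1024)·P⁻¹ = [[9322, -24894], [4149, -11423]].
The requested entry is -24894.

-24894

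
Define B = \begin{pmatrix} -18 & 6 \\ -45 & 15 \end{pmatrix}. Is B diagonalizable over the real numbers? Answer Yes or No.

Characteristic polynomial: p(r) = r^2 + 3r = r(r + 3).
All 2 eigenvalues are distinct, so B is diagonalizable.

Yes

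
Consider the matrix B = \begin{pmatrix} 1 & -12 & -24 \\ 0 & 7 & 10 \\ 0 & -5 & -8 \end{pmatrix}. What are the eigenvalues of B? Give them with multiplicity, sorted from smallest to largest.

-3, 1, 2

Characteristic polynomial: p(r) = r^3 - 7r + 6 = (r - 2)(r - 1)(r + 3).
Roots (with multiplicity): -3, 1, 2.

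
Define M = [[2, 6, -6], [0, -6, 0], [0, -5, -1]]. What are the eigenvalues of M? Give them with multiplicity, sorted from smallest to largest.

Characteristic polynomial: p(s) = s^3 + 5s^2 - 8s - 12 = (s - 2)(s + 1)(s + 6).
Roots (with multiplicity): -6, -1, 2.

-6, -1, 2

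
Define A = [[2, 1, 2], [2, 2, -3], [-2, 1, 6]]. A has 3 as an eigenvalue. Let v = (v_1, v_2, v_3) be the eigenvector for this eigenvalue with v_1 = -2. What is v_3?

A − 3I = [[-1, 1, 2], [2, -1, -3], [-2, 1, 3]].
Solving (A − 3I)v = 0 gives the eigenspace spanned by (-2, 2, -2).
With v_1 = -2, v = (-2, 2, -2), so v_3 = -2.

-2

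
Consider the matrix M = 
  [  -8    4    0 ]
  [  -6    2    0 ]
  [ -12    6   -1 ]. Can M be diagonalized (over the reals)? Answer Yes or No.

Characteristic polynomial: p(λ) = λ^3 + 7λ^2 + 14λ + 8 = (λ + 1)(λ + 2)(λ + 4).
All 3 eigenvalues are distinct, so M is diagonalizable.

Yes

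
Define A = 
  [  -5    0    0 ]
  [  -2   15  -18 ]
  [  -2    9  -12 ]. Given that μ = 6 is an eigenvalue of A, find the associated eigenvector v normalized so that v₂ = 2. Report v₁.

A − 6I = [[-11, 0, 0], [-2, 9, -18], [-2, 9, -18]].
Solving (A − 6I)v = 0 gives the eigenspace spanned by (0, 2, 1).
With v₂ = 2, v = (0, 2, 1), so v₁ = 0.

0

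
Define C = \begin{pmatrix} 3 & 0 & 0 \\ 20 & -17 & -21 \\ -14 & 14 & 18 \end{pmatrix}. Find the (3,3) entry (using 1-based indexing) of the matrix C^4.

606

Characteristic polynomial: μ^3 - 4μ^2 - 9μ + 36 = (μ - 4)(μ - 3)(μ + 3), so the eigenvalues are -3, 3, 4.
μ=3: eigenvector (1, 1, 0).
μ=-3: eigenvector (0, 3, -2).
μ=4: eigenvector (0, -1, 1).
P = [[1, 0, 0], [1, 3, -1], [0, -2, 1]], D = diag(3, -3, 4), P⁻¹ = [[1, 0, 0], [-1, 1, 1], [-2, 2, 3]].
C⁴ = P·diag(81, 81, 256)·P⁻¹ = [[81, 0, 0], [350, -269, -525], [-350, 350, 606]].
The requested entry is 606.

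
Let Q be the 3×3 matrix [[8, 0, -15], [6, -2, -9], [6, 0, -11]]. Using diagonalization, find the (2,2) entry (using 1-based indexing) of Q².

4

Characteristic polynomial: t^3 + 5t^2 + 8t + 4 = (t + 1)(t + 2)^2, so the eigenvalues are -2, -2, -1.
t=-2: eigenvector (0, 1, 0).
t=-2: eigenvector (3, 2, 2).
t=-1: eigenvector (-5, -3, -3).
P = [[0, 3, -5], [1, 2, -3], [0, 2, -3]], D = diag(-2, -2, -1), P⁻¹ = [[0, 1, -1], [-3, 0, 5], [-2, 0, 3]].
Q² = P·diag(4, 4, 1)·P⁻¹ = [[-26, 0, 45], [-18, 4, 27], [-18, 0, 31]].
The requested entry is 4.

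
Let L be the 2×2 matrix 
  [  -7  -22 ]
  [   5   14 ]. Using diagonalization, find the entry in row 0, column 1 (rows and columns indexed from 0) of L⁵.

Characteristic polynomial: μ^2 - 7μ + 12 = (μ - 4)(μ - 3), so the eigenvalues are 3, 4.
μ=4: eigenvector (-2, 1).
μ=3: eigenvector (11, -5).
P = [[-2, 11], [1, -5]], D = diag(4, 3), P⁻¹ = [[5, 11], [1, 2]].
L⁵ = P·diag(1024, 243)·P⁻¹ = [[-7567, -17182], [3905, 8834]].
The requested entry is -17182.

-17182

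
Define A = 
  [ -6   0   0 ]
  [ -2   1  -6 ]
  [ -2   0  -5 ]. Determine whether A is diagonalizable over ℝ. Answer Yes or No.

Yes

Characteristic polynomial: p(t) = t^3 + 10t^2 + 19t - 30 = (t - 1)(t + 5)(t + 6).
All 3 eigenvalues are distinct, so A is diagonalizable.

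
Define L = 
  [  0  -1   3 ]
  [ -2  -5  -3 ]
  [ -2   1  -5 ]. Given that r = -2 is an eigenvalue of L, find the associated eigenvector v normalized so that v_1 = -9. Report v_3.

L + 2I = [[2, -1, 3], [-2, -3, -3], [-2, 1, -3]].
Solving (L + 2I)v = 0 gives the eigenspace spanned by (-9, 0, 6).
With v_1 = -9, v = (-9, 0, 6), so v_3 = 6.

6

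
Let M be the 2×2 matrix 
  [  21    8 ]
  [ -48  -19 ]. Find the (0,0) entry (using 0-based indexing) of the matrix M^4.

Characteristic polynomial: t^2 - 2t - 15 = (t - 5)(t + 3), so the eigenvalues are -3, 5.
t=-3: eigenvector (1, -3).
t=5: eigenvector (1, -2).
P = [[1, 1], [-3, -2]], D = diag(-3, 5), P⁻¹ = [[-2, -1], [3, 1]].
M⁴ = P·diag(81, 625)·P⁻¹ = [[1713, 544], [-3264, -1007]].
The requested entry is 1713.

1713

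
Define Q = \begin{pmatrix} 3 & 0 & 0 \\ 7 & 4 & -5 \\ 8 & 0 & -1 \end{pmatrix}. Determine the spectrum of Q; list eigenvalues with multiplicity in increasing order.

Characteristic polynomial: p(λ) = λ^3 - 6λ^2 + 5λ + 12 = (λ - 4)(λ - 3)(λ + 1).
Roots (with multiplicity): -1, 3, 4.

-1, 3, 4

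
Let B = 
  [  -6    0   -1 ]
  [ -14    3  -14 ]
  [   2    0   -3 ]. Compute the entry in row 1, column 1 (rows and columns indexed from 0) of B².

Characteristic polynomial: r^3 + 6r^2 - 7r - 60 = (r - 3)(r + 4)(r + 5), so the eigenvalues are -5, -4, 3.
r=-5: eigenvector (1, 0, -1).
r=3: eigenvector (0, 1, 0).
r=-4: eigenvector (-1, 2, 2).
P = [[1, 0, -1], [0, 1, 2], [-1, 0, 2]], D = diag(-5, 3, -4), P⁻¹ = [[2, 0, 1], [-2, 1, -2], [1, 0, 1]].
B² = P·diag(25, 9, 16)·P⁻¹ = [[34, 0, 9], [14, 9, 14], [-18, 0, 7]].
The requested entry is 9.

9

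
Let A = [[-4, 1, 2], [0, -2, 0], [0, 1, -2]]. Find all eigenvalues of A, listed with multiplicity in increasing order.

-4, -2, -2

Characteristic polynomial: p(λ) = λ^3 + 8λ^2 + 20λ + 16 = (λ + 2)^2(λ + 4).
Roots (with multiplicity): -4, -2, -2.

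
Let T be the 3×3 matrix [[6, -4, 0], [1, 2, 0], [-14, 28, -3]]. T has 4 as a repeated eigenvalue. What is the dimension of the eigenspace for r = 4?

1

T − 4I = [[2, -4, 0], [1, -2, 0], [-14, 28, -7]].
This matrix has rank 2, so its null space has dimension 3 − 2 = 1.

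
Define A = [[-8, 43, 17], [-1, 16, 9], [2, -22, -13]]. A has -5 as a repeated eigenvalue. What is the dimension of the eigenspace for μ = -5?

A + 5I = [[-3, 43, 17], [-1, 21, 9], [2, -22, -8]].
This matrix has rank 2, so its null space has dimension 3 − 2 = 1.

1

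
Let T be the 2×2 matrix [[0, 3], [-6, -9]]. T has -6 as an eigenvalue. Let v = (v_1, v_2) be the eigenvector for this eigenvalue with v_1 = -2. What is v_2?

T + 6I = [[6, 3], [-6, -3]].
Solving (T + 6I)v = 0 gives the eigenspace spanned by (-2, 4).
With v_1 = -2, v = (-2, 4), so v_2 = 4.

4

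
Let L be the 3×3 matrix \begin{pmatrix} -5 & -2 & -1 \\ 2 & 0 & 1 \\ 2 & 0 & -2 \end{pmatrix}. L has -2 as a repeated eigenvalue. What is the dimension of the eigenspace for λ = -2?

1

L + 2I = [[-3, -2, -1], [2, 2, 1], [2, 0, 0]].
This matrix has rank 2, so its null space has dimension 3 − 2 = 1.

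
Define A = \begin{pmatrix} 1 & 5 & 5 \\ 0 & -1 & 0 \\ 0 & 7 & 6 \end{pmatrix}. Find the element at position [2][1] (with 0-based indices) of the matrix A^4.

1295

Characteristic polynomial: r^3 - 6r^2 - r + 6 = (r - 6)(r - 1)(r + 1), so the eigenvalues are -1, 1, 6.
r=-1: eigenvector (0, 1, -1).
r=1: eigenvector (1, 0, 0).
r=6: eigenvector (1, 0, 1).
P = [[0, 1, 1], [1, 0, 0], [-1, 0, 1]], D = diag(-1, 1, 6), P⁻¹ = [[0, 1, 0], [1, -1, -1], [0, 1, 1]].
A⁴ = P·diag(1, 1, 1296)·P⁻¹ = [[1, 1295, 1295], [0, 1, 0], [0, 1295, 1296]].
The requested entry is 1295.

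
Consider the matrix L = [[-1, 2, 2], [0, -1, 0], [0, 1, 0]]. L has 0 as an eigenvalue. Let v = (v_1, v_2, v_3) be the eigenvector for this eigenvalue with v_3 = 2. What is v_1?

L = [[-1, 2, 2], [0, -1, 0], [0, 1, 0]].
Solving (L)v = 0 gives the eigenspace spanned by (4, 0, 2).
With v_3 = 2, v = (4, 0, 2), so v_1 = 4.

4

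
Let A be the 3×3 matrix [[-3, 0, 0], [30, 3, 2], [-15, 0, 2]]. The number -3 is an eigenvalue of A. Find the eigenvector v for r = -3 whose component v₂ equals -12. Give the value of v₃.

6

A + 3I = [[0, 0, 0], [30, 6, 2], [-15, 0, 5]].
Solving (A + 3I)v = 0 gives the eigenspace spanned by (2, -12, 6).
With v₂ = -12, v = (2, -12, 6), so v₃ = 6.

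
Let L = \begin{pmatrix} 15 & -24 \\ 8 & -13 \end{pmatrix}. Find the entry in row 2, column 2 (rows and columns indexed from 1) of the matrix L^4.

-239

Characteristic polynomial: λ^2 - 2λ - 3 = (λ - 3)(λ + 1), so the eigenvalues are -1, 3.
λ=3: eigenvector (-2, -1).
λ=-1: eigenvector (3, 2).
P = [[-2, 3], [-1, 2]], D = diag(3, -1), P⁻¹ = [[-2, 3], [-1, 2]].
L⁴ = P·diag(81, 1)·P⁻¹ = [[321, -480], [160, -239]].
The requested entry is -239.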